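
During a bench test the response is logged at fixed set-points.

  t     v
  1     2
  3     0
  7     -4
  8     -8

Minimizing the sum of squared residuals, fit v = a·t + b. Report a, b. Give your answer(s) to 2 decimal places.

Sums needed: Σt·t = 123, Σt = 19, Σ1 = 4.
And Σt·v = -90, Σv = -10.
Normal equations: [[123, 19]; [19, 4]]·[a, b]ᵀ = [-90, -10]ᵀ.
Determinant 123·4 − 19² = 131.
a = ((-90)·4 − 19·(-10))/131 = -170/131; b = (123·(-10) − 19·(-90))/131 = 480/131.

a = -1.30, b = 3.66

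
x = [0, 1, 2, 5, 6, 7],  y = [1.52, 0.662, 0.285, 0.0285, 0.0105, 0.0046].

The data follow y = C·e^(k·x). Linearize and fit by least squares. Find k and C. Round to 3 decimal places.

k = -0.822, C = 1.521

With ln yᵢ as the transformed response and xᵢ as the regressor:
AᵀA = [[115.0000, 21.0000]; [21.0000, 6]], rhs = [-85.7225, -14.7450]ᵀ  (here Σx = 21.0000, Σ(x)² = 115.0000, Σln y = -14.7450, Σx·ln y = -85.7225).
Solving (det = 249.0000): k = -0.82205, ln C = 0.41968, so C = exp(0.41968) = 1.52147.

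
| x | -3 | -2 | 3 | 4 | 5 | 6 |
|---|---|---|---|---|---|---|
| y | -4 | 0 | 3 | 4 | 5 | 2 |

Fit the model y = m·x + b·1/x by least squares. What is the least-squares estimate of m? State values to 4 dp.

m = 0.7013

Setting ∂/∂m … = 0 gives: 99·m + 6·b = 74;  6·m + (241/400)·b = 14/3.
det = 99·(241/400) − 6² = 9459/400.
m = (74·(241/400) − 6·(14/3))/(9459/400) = 6634/9459; b = (99·(14/3) − 6·74)/(9459/400) = 800/1051.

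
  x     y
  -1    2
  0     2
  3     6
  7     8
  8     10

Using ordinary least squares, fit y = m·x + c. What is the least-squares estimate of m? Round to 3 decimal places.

m = 0.871

With design matrix A, AᵀA = [[123, 17]; [17, 5]] and Aᵀy = [152, 28]ᵀ.
Eliminating c: 5·(row 1) − 17·(row 2) gives 326·m = 5·152 − 17·28 = 284, so m = 142/163.
Then c = (28 − 17·(142/163))/5 = 430/163.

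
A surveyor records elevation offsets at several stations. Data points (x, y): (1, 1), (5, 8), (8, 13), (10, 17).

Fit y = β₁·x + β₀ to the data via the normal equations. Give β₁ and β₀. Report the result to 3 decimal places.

β₁ = 1.761, β₀ = -0.815

Normal-equation sums: Σx·x = 190, Σx = 24, Σ1 = 4.
Moment sums: Σx·y = 315, Σy = 39.
So AᵀA·[β₁, β₀]ᵀ = Aᵀy: [[190, 24]; [24, 4]]·[β₁, β₀]ᵀ = [315, 39]ᵀ.
Δ = 190·4 − 24² = 184.
β₁ = (315·4 − 24·39)/184 = 81/46; β₀ = (190·39 − 24·315)/184 = -75/92.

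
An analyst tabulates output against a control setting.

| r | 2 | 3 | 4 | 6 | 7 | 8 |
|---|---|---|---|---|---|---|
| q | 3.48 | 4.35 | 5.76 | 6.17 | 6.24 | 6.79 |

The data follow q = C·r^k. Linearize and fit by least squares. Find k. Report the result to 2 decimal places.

k = 0.46

Linearized form: ln q = k·ln r + ln C. From the 6 transformed points,
Sums: Σln r = 8.9952, Σ(ln r)² = 14.9303, Σln q = 10.0343, Σln r·ln q = 15.7133.
Normal system: [[14.9303, 8.9952]; [8.9952, 6]]·[k, ln C]ᵀ = [15.7133, 10.0343]ᵀ.
Solving (det = 8.6686): k = 0.46372, ln C = 0.97717.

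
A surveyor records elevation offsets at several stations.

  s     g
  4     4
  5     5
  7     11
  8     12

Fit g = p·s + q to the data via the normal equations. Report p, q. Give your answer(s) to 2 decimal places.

Compute the Gram sums: Σs·s = 154, Σs = 24, Σ1 = 4.
For Aᵀg: Σs·g = 214, Σg = 32.
Normal equations: [[154, 24]; [24, 4]]·[p, q]ᵀ = [214, 32]ᵀ.
Δ = 154·4 − 24² = 40.
p = (214·4 − 24·32)/40 = 11/5; q = (154·32 − 24·214)/40 = -26/5.

p = 2.20, q = -5.20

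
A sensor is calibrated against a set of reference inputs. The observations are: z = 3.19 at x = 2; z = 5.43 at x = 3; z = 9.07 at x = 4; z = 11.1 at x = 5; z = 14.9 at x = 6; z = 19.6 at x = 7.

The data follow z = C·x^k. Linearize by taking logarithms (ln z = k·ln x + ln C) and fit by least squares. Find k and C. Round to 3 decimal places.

k = 1.433, C = 1.167

Let Y = ln z. Fitting Y = k·ln x + ln C by least squares:
Over the data: Σln x = 8.5252, Σ(ln x)² = 13.1965, Σln z = 13.1408, Σln x·ln z = 20.2237.
Normal system: [[13.1965, 8.5252]; [8.5252, 6]]·[k, ln C]ᵀ = [20.2237, 13.1408]ᵀ.
Δ = 13.1965·6 − (8.5252)² = 6.5005; k = (20.2237·6 − 8.5252·13.1408)/6.5005 = 1.43300, ln C = (13.1965·13.1408 − 8.5252·20.2237)/6.5005 = 0.15403, so C = exp(0.15403) = 1.16653.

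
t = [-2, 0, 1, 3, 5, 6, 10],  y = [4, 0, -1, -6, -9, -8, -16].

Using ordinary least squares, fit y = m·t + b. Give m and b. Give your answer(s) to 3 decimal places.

m = -1.626, b = 0.201

Forming MᵀM = [[175, 23]; [23, 7]] and Mᵀy = [-280, -36]ᵀ gives MᵀM·[m, b]ᵀ = Mᵀy.
Eliminating b: 7·(row 1) − 23·(row 2) gives 696·m = 7·(-280) − 23·(-36) = -1132, so m = -283/174.
Then b = ((-36) − 23·(-283/174))/7 = 35/174.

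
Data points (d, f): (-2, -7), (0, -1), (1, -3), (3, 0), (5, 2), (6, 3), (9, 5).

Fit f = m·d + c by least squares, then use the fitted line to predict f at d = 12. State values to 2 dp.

Normal-equation sums: Σd·d = 156, Σd = 22, Σ1 = 7.
And Σd·f = 84, Σf = -1.
AᵀA·[m, c]ᵀ = Aᵀf becomes [[156, 22]; [22, 7]]·[m, c]ᵀ = [84, -1]ᵀ.
Determinant 156·7 − 22² = 608.
m = (84·7 − 22·(-1))/608 = 305/304; c = (156·(-1) − 22·84)/608 = -501/152.
At d = 12: f̂ = (305/304)·(12) + (-501/152)·(1) = 1329/152.

f̂ = 8.74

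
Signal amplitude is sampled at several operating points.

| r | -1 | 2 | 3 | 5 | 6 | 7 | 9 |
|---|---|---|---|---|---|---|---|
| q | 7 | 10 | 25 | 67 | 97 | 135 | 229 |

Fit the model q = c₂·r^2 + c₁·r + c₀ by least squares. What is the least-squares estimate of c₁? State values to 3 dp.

c₁ = -2.147

Normal-equation sums: Σr^2·r^2 = 10981, Σr^2·r = 1447, Σr^2 = 205, Σr·r = 205, Σr = 31, Σ1 = 7.
Moment sums: Σr^2·q = 30603, Σr·q = 4011, Σq = 570.
Inverting the 3×3 Gram matrix, [c₂, c₁, c₀]ᵀ = [557/184, -395/184, 105/46]ᵀ.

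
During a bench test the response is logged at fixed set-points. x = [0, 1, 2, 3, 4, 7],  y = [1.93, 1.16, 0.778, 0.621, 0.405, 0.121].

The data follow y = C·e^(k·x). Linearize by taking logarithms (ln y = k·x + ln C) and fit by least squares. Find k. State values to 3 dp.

Linearized form: ln y = k·x + ln C. From the 6 transformed points,
Over the data: Σx = 17.0000, Σ(x)² = 79.0000, Σln y = -2.9373, Σx·ln y = -20.1821.
Normal system: [[79.0000, 17.0000]; [17.0000, 6]]·[k, ln C]ᵀ = [-20.1821, -2.9373]ᵀ.
Δ = 79.0000·6 − (17.0000)² = 185.0000; k = (-20.1821·6 − 17.0000·-2.9373)/185.0000 = -0.38464, ln C = (79.0000·-2.9373 − 17.0000·-20.1821)/185.0000 = 0.60025.

k = -0.385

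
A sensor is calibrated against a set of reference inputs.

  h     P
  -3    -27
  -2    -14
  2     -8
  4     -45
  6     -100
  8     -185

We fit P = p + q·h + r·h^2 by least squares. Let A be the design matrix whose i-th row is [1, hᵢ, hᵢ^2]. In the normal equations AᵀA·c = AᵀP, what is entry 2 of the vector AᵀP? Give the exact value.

Entry 2 ↔ basis h, so (AᵀP)_{2} = Σᵢ (h)·Pᵢ = (-3)·(-27) + (-2)·(-14) + (2)·(-8) + (4)·(-45) + (6)·(-100) + (8)·(-185) = -2167.

-2167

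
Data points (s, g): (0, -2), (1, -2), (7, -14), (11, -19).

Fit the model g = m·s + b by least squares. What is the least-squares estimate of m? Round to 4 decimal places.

m = -1.6502

Sums needed: Σs·s = 171, Σs = 19, Σ1 = 4.
For Mᵀg: Σs·g = -309, Σg = -37.
Normal equations: [[171, 19]; [19, 4]]·[m, b]ᵀ = [-309, -37]ᵀ.
det = 171·4 − 19² = 323.
m = ((-309)·4 − 19·(-37))/323 = -533/323; b = (171·(-37) − 19·(-309))/323 = -24/17.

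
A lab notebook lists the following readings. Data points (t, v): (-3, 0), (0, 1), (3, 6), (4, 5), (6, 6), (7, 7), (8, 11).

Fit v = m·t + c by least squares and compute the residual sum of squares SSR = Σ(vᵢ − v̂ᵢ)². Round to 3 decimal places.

Compute the Gram sums: Σt·t = 183, Σt = 25, Σ1 = 7.
And Σt·v = 211, Σv = 36.
Normal equations: [[183, 25]; [25, 7]]·[m, c]ᵀ = [211, 36]ᵀ.
det = 183·7 − 25² = 656.
m = (211·7 − 25·36)/656 = 577/656; c = (183·36 − 25·211)/656 = 1313/656.
Residuals: 209/328, -657/656, 223/164, -341/656, -839/656, -95/82, 1287/656; SSR = 6793/656.

SSR = 10.355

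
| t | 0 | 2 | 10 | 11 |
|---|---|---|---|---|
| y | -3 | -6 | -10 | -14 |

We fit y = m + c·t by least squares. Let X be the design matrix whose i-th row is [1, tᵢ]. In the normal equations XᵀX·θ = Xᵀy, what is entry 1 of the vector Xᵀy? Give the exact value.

-33

Entry 1 ↔ basis 1, so (Xᵀy)_{1} = Σᵢ yᵢ = (1)·(-3) + (1)·(-6) + (1)·(-10) + (1)·(-14) = -33.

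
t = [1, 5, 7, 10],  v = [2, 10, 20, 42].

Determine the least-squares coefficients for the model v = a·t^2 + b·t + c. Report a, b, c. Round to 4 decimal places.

a = 0.4858, b = -0.8964, c = 2.3989

Entries of XᵀX: Σt^2·t^2 = 13027, Σt^2·t = 1469, Σt^2 = 175, Σt·t = 175, Σt = 23, Σ1 = 4.
Right-hand side: Σt^2·v = 5432, Σt·v = 612, Σv = 74.
Solving the 3×3 system (Gaussian elimination) gives a = 1252/2577, b = -770/859, c = 6182/2577.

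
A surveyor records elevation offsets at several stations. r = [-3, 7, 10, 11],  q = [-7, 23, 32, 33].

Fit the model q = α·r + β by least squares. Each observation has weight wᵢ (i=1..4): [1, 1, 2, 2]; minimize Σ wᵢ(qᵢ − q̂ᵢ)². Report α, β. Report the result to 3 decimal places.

Sums needed: Σwᵢ·r·r = 500, Σwᵢ·r = 46, Σwᵢ·1 = 6.
Moment sums: Σwᵢ·r·q = 1548, Σwᵢ·q = 146.
XᵀWX·[α, β]ᵀ = XᵀWq becomes [[500, 46]; [46, 6]]·[α, β]ᵀ = [1548, 146]ᵀ.
Determinant 500·6 − 46² = 884.
α = (1548·6 − 46·146)/884 = 643/221; β = (500·146 − 46·1548)/884 = 448/221.

α = 2.910, β = 2.027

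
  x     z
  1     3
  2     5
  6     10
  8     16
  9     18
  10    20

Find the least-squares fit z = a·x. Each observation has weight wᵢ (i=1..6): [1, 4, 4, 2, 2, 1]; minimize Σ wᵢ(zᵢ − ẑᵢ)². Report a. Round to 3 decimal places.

With design matrix M, MᵀWM = [[551]] and MᵀWz = [1063]ᵀ.
Hence a = 1063 / 551 ≈ 1.92922.

a = 1.929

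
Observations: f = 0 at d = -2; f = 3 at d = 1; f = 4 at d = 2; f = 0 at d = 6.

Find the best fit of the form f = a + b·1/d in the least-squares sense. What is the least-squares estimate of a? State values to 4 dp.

a = 1.0234

Sums needed: Σ1 = 4, Σ1/d = 7/6, Σ1/d·1/d = 55/36.
For Mᵀf: Σf = 7, Σ1/d·f = 5.
So MᵀM·[a, b]ᵀ = Mᵀf: [[4, 7/6]; [7/6, 55/36]]·[a, b]ᵀ = [7, 5]ᵀ.
Eliminating b: (55/36)·(row 1) − (7/6)·(row 2) gives (19/4)·a = (55/36)·7 − (7/6)·5 = 175/36, so a = 175/171.
Then b = (5 − (7/6)·(175/171))/(55/36) = 142/57.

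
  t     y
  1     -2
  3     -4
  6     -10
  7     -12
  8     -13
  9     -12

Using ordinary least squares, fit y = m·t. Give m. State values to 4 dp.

With design matrix M, MᵀM = [[240]] and Mᵀy = [-370]ᵀ.
Hence m = -370 / 240 ≈ -1.54167.

m = -1.5417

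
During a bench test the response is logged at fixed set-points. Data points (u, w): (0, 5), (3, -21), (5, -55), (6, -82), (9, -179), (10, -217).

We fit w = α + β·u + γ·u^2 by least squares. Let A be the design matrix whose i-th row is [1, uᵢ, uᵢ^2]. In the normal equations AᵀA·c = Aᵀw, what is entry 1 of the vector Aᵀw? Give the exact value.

-549

Entry 1 ↔ basis 1, so (Aᵀw)_{1} = Σᵢ wᵢ = (1)·(5) + (1)·(-21) + (1)·(-55) + (1)·(-82) + (1)·(-179) + (1)·(-217) = -549.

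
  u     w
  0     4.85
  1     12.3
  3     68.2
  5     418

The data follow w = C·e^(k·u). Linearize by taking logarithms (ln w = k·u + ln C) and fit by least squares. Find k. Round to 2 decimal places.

With ln wᵢ as the transformed response and uᵢ as the regressor:
Σu = 9.0000, Σ(u)² = 35.0000, Σln w = 14.3465, Σu·ln w = 45.3543.
Equations: 35.0000·k + 9.0000·ln C = 45.3543;  9.0000·k + 4·ln C = 14.3465.
Slope k = (n·Σu·ln w − Σu·Σln w)/(n·Σ(u)² − (Σu)²) = (4·45.3543 − 9.0000·14.3465)/59.0000 = 0.88642; ln C = (Σln w − k·Σu)/n = 1.59218.

k = 0.89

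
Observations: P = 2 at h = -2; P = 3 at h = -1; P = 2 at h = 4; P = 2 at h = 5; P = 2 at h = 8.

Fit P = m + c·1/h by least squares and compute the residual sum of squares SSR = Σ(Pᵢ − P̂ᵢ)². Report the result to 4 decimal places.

SSR = 0.2451

Normal-equation sums: Σ1 = 5, Σ1/h = -37/40, Σ1/h·1/h = 2189/1600.
Right-hand side: ΣP = 11, Σ1/h·P = -57/20.
Normal equations: [[5, -37/40]; [-37/40, 2189/1600]]·[m, c]ᵀ = [11, -57/20]ᵀ.
det = 5·(2189/1600) − (-37/40)² = 1197/200.
m = (11·(2189/1600) − (-37/40)·(-57/20))/(1197/200) = 19861/9576; c = (5·(-57/20) − (-37/40)·11)/(1197/200) = -815/1197.
Residuals: -63/152, 2347/9576, 307/3192, 85/1368, 53/4788; SSR = 2347/9576.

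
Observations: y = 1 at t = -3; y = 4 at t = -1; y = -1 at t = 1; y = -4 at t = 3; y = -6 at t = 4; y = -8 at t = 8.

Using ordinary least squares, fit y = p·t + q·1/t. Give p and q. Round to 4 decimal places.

Entries of AᵀA: Σt·t = 100, Σt·1/t = 6, Σ1/t·1/t = 1325/576.
Moment sums: Σt·y = -108, Σ1/t·y = -55/6.
Normal equations: [[100, 6]; [6, 1325/576]]·[p, q]ᵀ = [-108, -55/6]ᵀ.
Eliminating q: (1325/576)·(row 1) − 6·(row 2) gives (27941/144)·p = (1325/576)·(-108) − 6·(-55/6) = -3095/16, so p = -27855/27941.
Then q = ((-55/6) − 6·(-27855/27941))/(1325/576) = -38688/27941.

p = -0.9969, q = -1.3846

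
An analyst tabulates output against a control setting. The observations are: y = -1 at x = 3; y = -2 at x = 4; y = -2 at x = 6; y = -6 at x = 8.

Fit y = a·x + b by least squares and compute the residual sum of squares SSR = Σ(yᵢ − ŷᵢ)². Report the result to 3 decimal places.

SSR = 2.847

The normal system AᵀA·[a, b]ᵀ = Aᵀy is [[125, 21]; [21, 4]]·[a, b]ᵀ = [-71, -11]ᵀ.
Δ = 125·4 − 21² = 59.
a = ((-71)·4 − 21·(-11))/59 = -53/59; b = (125·(-11) − 21·(-71))/59 = 116/59.
Residuals: -16/59, -22/59, 84/59, -46/59; SSR = 168/59.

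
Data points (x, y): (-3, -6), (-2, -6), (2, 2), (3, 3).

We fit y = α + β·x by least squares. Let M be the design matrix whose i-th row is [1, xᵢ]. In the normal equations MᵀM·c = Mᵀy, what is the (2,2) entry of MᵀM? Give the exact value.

Row 2 ↔ basis x, column 2 ↔ basis x, so (MᵀM)_{2,2} = Σᵢ (x)·(x) = (-3)·(-3) + (-2)·(-2) + (2)·(2) + (3)·(3) = 26.

26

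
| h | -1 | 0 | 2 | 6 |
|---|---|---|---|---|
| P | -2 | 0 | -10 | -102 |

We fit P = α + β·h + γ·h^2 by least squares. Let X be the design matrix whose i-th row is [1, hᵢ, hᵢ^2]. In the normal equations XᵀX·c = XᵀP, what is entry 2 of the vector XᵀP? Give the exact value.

-630

Entry 2 ↔ basis h, so (XᵀP)_{2} = Σᵢ (h)·Pᵢ = (-1)·(-2) + (0)·(0) + (2)·(-10) + (6)·(-102) = -630.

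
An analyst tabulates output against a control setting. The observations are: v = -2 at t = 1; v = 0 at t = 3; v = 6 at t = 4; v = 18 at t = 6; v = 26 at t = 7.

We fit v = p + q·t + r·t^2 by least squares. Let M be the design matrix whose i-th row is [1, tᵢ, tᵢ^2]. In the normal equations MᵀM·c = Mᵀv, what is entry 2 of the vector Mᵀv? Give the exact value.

312

Entry 2 ↔ basis t, so (Mᵀv)_{2} = Σᵢ (t)·vᵢ = (1)·(-2) + (3)·(0) + (4)·(6) + (6)·(18) + (7)·(26) = 312.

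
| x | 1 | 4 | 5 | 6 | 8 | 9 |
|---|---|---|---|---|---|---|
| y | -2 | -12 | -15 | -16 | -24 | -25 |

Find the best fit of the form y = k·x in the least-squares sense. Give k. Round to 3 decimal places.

k = -2.861

From the data, Σx·x = 223.
Right-hand side: Σx·y = -638.
So MᵀM·[k]ᵀ = Mᵀy: [[223]]·[k]ᵀ = [-638]ᵀ.
k = (-638)/223 = -2.86099.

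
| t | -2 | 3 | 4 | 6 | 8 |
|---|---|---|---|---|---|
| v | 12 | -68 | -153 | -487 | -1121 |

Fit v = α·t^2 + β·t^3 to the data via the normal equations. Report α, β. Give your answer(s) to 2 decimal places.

α = -1.52, β = -2.00

Setting ∂/∂α … = 0 gives: 5745·α + 41779·β = -92288;  41779·α + 313689·β = -690868.
Δ = 5745·313689 − 41779² = 56658464.
α = ((-92288)·313689 − 41779·(-690868))/56658464 = -21489065/14164616; β = (5745·(-690868) − 41779·(-92288))/56658464 = -28334077/14164616.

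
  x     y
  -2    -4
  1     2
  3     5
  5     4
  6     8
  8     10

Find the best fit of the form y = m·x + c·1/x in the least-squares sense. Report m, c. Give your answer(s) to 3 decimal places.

m = 1.187, c = 1.335

Forming AᵀA = [[139, 6]; [6, 20801/14400]] and Aᵀy = [173, 181/20]ᵀ gives AᵀA·[m, c]ᵀ = Aᵀy.
Δ = 139·(20801/14400) − 6² = 2372939/14400.
m = (173·(20801/14400) − 6·(181/20))/(2372939/14400) = 2816653/2372939; c = (139·(181/20) − 6·173)/(2372939/14400) = 3167280/2372939.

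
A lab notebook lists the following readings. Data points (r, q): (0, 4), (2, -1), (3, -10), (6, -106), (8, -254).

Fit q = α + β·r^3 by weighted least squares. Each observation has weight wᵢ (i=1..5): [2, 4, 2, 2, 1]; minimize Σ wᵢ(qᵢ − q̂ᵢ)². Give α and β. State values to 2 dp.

MᵀWM·[α, β]ᵀ = MᵀWq reads: 11·α + 1030·β = -482;  1030·α + 357170·β = -176412.
Eliminating β: 357170·(row 1) − 1030·(row 2) gives 2867970·α = 357170·(-482) − 1030·(-176412) = 9548420, so α = 136406/40971.
Then β = ((-176412) − 1030·(136406/40971))/357170 = -103148/204855.

α = 3.33, β = -0.50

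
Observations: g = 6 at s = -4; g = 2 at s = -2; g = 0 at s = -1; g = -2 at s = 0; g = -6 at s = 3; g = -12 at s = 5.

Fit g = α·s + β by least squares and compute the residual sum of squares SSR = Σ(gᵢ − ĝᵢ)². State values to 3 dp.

SSR = 2.748

AᵀA·[α, β]ᵀ = Aᵀg reads: 55·α + 1·β = -106;  1·α + 6·β = -12.
(Σs·s = 55, Σs = 1, Σ1 = 6, Σs·g = -106, Σg = -12.)
Eliminating β: 6·(row 1) − 1·(row 2) gives 329·α = 6·(-106) − 1·(-12) = -624, so α = -624/329.
Then β = ((-12) − 1·(-624/329))/6 = -554/329.
Residuals: 32/329, -36/329, -10/47, -104/329, 452/329, -274/329; SSR = 904/329.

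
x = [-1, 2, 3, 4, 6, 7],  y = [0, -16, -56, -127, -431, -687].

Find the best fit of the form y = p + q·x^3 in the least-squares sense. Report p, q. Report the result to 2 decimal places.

Entries of MᵀM: Σ1 = 6, Σx^3 = 657, Σx^3·x^3 = 169195.
And Σy = -1317, Σx^3·y = -338505.
So MᵀM·[p, q]ᵀ = Mᵀy: [[6, 657]; [657, 169195]]·[p, q]ᵀ = [-1317, -338505]ᵀ.
Δ = 6·169195 − 657² = 583521.
p = ((-1317)·169195 − 657·(-338505))/583521 = -144010/194507; q = (6·(-338505) − 657·(-1317))/583521 = -388587/194507.

p = -0.74, q = -2.00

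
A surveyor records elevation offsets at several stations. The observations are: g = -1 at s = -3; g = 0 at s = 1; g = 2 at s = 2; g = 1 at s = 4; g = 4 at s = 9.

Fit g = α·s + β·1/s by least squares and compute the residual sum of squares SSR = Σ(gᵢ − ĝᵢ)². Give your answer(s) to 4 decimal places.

With design matrix M, MᵀM = [[111, 5]; [5, 1861/1296]] and Mᵀg = [47, 73/36]ᵀ.
det = 111·(1861/1296) − 5² = 58057/432.
α = (47·(1861/1296) − 5·(73/36))/(58057/432) = 74327/174171; β = (111·(73/36) − 5·47)/(58057/432) = -4284/58057.
Residuals: 14842/58057, -61475/174171, 206114/174171, -119924/174171, 9723/58057; SSR = 364454/174171.

SSR = 2.0925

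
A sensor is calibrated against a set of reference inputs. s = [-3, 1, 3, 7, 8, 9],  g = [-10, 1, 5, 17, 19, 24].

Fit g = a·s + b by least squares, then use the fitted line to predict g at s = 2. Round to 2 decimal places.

With design matrix X, XᵀX = [[213, 25]; [25, 6]] and Xᵀg = [533, 56]ᵀ.
Eliminating b: 6·(row 1) − 25·(row 2) gives 653·a = 6·533 − 25·56 = 1798, so a = 1798/653.
Then b = (56 − 25·(1798/653))/6 = -1397/653.
At s = 2: ĝ = (1798/653)·(2) + (-1397/653)·(1) = 2199/653.

ĝ = 3.37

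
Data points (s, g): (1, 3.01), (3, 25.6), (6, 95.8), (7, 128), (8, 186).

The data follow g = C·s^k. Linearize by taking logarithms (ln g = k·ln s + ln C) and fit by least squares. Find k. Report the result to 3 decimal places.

k = 1.953

Taking logs, ln g = k·ln s + ln C, so regress ln g on ln s.
Σln s = 6.9157, Σ(ln s)² = 12.5280, Σln g = 18.9846, Σln s·ln g = 32.0451.
Equations: 12.5280·k + 6.9157·ln C = 32.0451;  6.9157·k + 5·ln C = 18.9846.
Solving (det = 14.8127): k = 1.95327, ln C = 1.09525.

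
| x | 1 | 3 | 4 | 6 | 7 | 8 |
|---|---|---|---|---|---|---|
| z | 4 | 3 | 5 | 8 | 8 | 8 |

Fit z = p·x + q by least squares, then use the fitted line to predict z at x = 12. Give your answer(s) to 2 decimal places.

Entries of AᵀA: Σx·x = 175, Σx = 29, Σ1 = 6.
Moment sums: Σx·z = 201, Σz = 36.
AᵀA·[p, q]ᵀ = Aᵀz becomes [[175, 29]; [29, 6]]·[p, q]ᵀ = [201, 36]ᵀ.
Eliminating q: 6·(row 1) − 29·(row 2) gives 209·p = 6·201 − 29·36 = 162, so p = 162/209.
Then q = (36 − 29·(162/209))/6 = 471/209.
At x = 12: ẑ = (162/209)·(12) + (471/209)·(1) = 2415/209.

ẑ = 11.56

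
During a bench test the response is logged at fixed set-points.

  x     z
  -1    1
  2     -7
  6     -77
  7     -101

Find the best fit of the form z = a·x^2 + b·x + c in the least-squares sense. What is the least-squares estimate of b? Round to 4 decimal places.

Compute the Gram sums: Σx^2·x^2 = 3714, Σx^2·x = 566, Σx^2 = 90, Σx·x = 90, Σx = 14, Σ1 = 4.
And Σx^2·z = -7748, Σx·z = -1184, Σz = -184.
So MᵀM·[a, b, c]ᵀ = Mᵀz: [[3714, 566, 90]; [566, 90, 14]; [90, 14, 4]]·[a, b, c]ᵀ = [-7748, -1184, -184]ᵀ.
Solving the 3×3 system (Gaussian elimination) gives a = -3097/1562, b = -1613/1562, c = 158/71.

b = -1.0327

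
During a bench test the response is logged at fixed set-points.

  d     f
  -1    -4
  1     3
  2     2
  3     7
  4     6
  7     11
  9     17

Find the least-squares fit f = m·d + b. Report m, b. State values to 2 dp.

m = 1.90, b = -0.77

Compute the Gram sums: Σd·d = 161, Σd = 25, Σ1 = 7.
And Σd·f = 286, Σf = 42.
Eliminating b: 7·(row 1) − 25·(row 2) gives 502·m = 7·286 − 25·42 = 952, so m = 476/251.
Then b = (42 − 25·(476/251))/7 = -194/251.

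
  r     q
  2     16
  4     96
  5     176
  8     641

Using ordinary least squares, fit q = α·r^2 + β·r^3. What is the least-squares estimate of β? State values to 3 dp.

With design matrix A, AᵀA = [[4993, 36949]; [36949, 281929]] and Aᵀq = [47024, 356464]ᵀ.
Δ = 4993·281929 − 36949² = 42442896.
α = (47024·281929 − 36949·356464)/42442896 = 5402560/2652681; β = (4993·356464 − 36949·47024)/42442896 = 2645936/2652681.

β = 0.997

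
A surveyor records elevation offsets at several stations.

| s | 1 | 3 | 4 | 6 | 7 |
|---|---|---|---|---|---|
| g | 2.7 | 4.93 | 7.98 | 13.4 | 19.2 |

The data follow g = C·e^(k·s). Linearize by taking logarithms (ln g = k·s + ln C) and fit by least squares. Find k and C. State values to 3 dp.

Let Y = ln g. Fitting Y = k·s + ln C by least squares:
Sums: Σs = 21.0000, Σ(s)² = 111.0000, Σln g = 10.2157, Σs·ln g = 50.3429.
Normal system: [[111.0000, 21.0000]; [21.0000, 5]]·[k, ln C]ᵀ = [50.3429, 10.2157]ᵀ.
Δ = 111.0000·5 − (21.0000)² = 114.0000; k = (50.3429·5 − 21.0000·10.2157)/114.0000 = 0.32618, ln C = (111.0000·10.2157 − 21.0000·50.3429)/114.0000 = 0.67316, so C = exp(0.67316) = 1.96043.

k = 0.326, C = 1.960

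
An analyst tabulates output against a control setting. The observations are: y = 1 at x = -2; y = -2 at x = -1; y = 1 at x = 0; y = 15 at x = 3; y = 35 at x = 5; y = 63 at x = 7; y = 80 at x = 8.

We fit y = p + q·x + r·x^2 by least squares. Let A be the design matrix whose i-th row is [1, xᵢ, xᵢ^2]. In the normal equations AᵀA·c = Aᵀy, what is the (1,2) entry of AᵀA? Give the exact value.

Row 1 ↔ basis 1, column 2 ↔ basis x, so (AᵀA)_{1,2} = Σᵢ x = (1)·(-2) + (1)·(-1) + (1)·(0) + (1)·(3) + (1)·(5) + (1)·(7) + (1)·(8) = 20.

20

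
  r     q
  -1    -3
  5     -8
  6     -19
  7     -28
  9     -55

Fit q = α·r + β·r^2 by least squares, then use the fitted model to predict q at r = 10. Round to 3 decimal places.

The normal system MᵀM·[α, β]ᵀ = Mᵀq is [[192, 1412]; [1412, 10884]]·[α, β]ᵀ = [-842, -6714]ᵀ.
Δ = 192·10884 − 1412² = 95984.
α = ((-842)·10884 − 1412·(-6714))/95984 = 2820/857; β = (192·(-6714) − 1412·(-842))/95984 = -1789/1714.
At r = 10: q̂ = (2820/857)·(10) + (-1789/1714)·(100) = -61250/857.

q̂ = -71.470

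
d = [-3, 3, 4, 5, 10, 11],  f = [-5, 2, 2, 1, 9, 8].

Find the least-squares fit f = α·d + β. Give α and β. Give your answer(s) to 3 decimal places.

α = 0.977, β = -2.051

Setting ∂/∂α … = 0 gives: 280·α + 30·β = 212;  30·α + 6·β = 17.
Δ = 280·6 − 30² = 780.
α = (212·6 − 30·17)/780 = 127/130; β = (280·17 − 30·212)/780 = -80/39.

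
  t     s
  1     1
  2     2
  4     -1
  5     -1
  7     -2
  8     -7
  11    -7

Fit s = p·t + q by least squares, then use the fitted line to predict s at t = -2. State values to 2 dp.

ŝ = 4.87

The normal equations are: 280·p + 38·q = -151;  38·p + 7·q = -15.
(Σt·t = 280, Σt = 38, Σ1 = 7, Σt·s = -151, Σs = -15.)
det = 280·7 − 38² = 516.
p = ((-151)·7 − 38·(-15))/516 = -487/516; q = (280·(-15) − 38·(-151))/516 = 769/258.
At t = -2: ŝ = (-487/516)·(-2) + (769/258)·(1) = 628/129.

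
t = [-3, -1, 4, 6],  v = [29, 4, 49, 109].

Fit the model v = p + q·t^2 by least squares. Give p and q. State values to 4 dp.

p = 1.3997, q = 2.9903

Sums needed: Σ1 = 4, Σt^2 = 62, Σt^2·t^2 = 1634.
And Σv = 191, Σt^2·v = 4973.
det = 4·1634 − 62² = 2692.
p = (191·1634 − 62·4973)/2692 = 942/673; q = (4·4973 − 62·191)/2692 = 4025/1346.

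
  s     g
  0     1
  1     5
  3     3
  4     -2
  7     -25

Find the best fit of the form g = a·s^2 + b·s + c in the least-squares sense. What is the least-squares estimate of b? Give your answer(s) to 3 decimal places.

b = 3.458

Compute the Gram sums: Σs^2·s^2 = 2739, Σs^2·s = 435, Σs^2 = 75, Σs·s = 75, Σs = 15, Σ1 = 5.
For Aᵀg: Σs^2·g = -1225, Σs·g = -169, Σg = -18.
AᵀA·[a, b, c]ᵀ = Aᵀg becomes [[2739, 435, 75]; [435, 75, 15]; [75, 15, 5]]·[a, b, c]ᵀ = [-1225, -169, -18]ᵀ.
Inverting the 3×3 Gram matrix, [a, b, c]ᵀ = [-25/24, 83/24, 33/20]ᵀ.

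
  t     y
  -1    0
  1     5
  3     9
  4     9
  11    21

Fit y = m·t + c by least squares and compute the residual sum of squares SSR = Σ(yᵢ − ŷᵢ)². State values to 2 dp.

SSR = 3.20

From the data, Σt·t = 148, Σt = 18, Σ1 = 5.
And Σt·y = 299, Σy = 44.
Normal equations: [[148, 18]; [18, 5]]·[m, c]ᵀ = [299, 44]ᵀ.
Eliminating c: 5·(row 1) − 18·(row 2) gives 416·m = 5·299 − 18·44 = 703, so m = 703/416.
Then c = (44 − 18·(703/416))/5 = 565/208.
Residuals: -427/416, 19/32, 505/416, -99/208, -127/416; SSR = 1331/416.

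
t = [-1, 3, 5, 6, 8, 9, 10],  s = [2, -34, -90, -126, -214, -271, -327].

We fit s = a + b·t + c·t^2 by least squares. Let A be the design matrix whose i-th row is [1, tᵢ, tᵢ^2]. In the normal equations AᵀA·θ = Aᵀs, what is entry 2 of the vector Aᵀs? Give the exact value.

-8731

Entry 2 ↔ basis t, so (Aᵀs)_{2} = Σᵢ (t)·sᵢ = (-1)·(2) + (3)·(-34) + (5)·(-90) + (6)·(-126) + (8)·(-214) + (9)·(-271) + (10)·(-327) = -8731.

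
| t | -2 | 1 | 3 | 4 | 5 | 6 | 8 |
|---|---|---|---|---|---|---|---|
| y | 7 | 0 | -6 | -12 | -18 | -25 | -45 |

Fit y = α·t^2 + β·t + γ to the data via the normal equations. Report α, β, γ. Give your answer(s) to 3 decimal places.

Compute the Gram sums: Σt^2·t^2 = 6371, Σt^2·t = 937, Σt^2 = 155, Σt·t = 155, Σt = 25, Σ1 = 7.
Moment sums: Σt^2·y = -4448, Σt·y = -680, Σy = -99.
Normal equations: [[6371, 937, 155]; [937, 155, 25]; [155, 25, 7]]·[α, β, γ]ᵀ = [-4448, -680, -99]ᵀ.
Inverting the 3×3 Gram matrix, [α, β, γ]ᵀ = [-20195/40344, -82571/40344, 14291/3362]ᵀ.

α = -0.501, β = -2.047, γ = 4.251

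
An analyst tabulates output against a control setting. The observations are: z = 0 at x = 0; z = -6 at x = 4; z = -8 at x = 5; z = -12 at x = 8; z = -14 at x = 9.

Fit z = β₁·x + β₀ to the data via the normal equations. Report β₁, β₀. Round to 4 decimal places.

β₁ = -1.5354, β₀ = -0.0157

Setting ∂/∂β₁ … = 0 gives: 186·β₁ + 26·β₀ = -286;  26·β₁ + 5·β₀ = -40.
(Σx·x = 186, Σx = 26, Σ1 = 5, Σx·z = -286, Σz = -40.)
Eliminating β₀: 5·(row 1) − 26·(row 2) gives 254·β₁ = 5·(-286) − 26·(-40) = -390, so β₁ = -195/127.
Then β₀ = ((-40) − 26·(-195/127))/5 = -2/127.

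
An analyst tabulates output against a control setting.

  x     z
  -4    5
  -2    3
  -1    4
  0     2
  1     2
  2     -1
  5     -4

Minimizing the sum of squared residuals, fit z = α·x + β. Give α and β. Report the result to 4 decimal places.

Setting ∂/∂α … = 0 gives: 51·α + 1·β = -50;  1·α + 7·β = 11.
(Σx·x = 51, Σx = 1, Σ1 = 7, Σx·z = -50, Σz = 11.)
Eliminating β: 7·(row 1) − 1·(row 2) gives 356·α = 7·(-50) − 1·11 = -361, so α = -361/356.
Then β = (11 − 1·(-361/356))/7 = 611/356.

α = -1.0140, β = 1.7163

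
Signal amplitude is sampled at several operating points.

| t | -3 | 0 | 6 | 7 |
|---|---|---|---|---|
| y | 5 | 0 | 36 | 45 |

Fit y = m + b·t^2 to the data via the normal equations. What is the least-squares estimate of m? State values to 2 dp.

m = -1.34

Setting ∂/∂m … = 0 gives: 4·m + 94·b = 86;  94·m + 3778·b = 3546.
Δ = 4·3778 − 94² = 6276.
m = (86·3778 − 94·3546)/6276 = -2104/1569; b = (4·3546 − 94·86)/6276 = 1525/1569.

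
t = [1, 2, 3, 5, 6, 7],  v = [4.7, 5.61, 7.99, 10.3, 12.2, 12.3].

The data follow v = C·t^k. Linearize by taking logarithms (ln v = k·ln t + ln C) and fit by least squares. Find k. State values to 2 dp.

k = 0.54

Taking logs, ln v = k·ln t + ln C, so regress ln v on ln t.
AᵀA = [[11.2747, 7.1389]; [7.1389, 6]], rhs = [16.5974, 12.6935]ᵀ  (here Σln t = 7.1389, Σ(ln t)² = 11.2747, Σln v = 12.6935, Σln t·ln v = 16.5974).
Δ = 11.2747·6 − (7.1389)² = 16.6845; k = (16.5974·6 − 7.1389·12.6935)/16.6845 = 0.53745, ln C = (11.2747·12.6935 − 7.1389·16.5974)/16.6845 = 1.47612.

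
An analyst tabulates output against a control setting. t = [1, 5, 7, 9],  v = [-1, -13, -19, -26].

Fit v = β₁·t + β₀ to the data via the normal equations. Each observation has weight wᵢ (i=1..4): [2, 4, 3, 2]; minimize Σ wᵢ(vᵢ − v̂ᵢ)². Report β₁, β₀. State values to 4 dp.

β₁ = -3.0950, β₀ = 2.3450

Sums needed: Σwᵢ·t·t = 411, Σwᵢ·t = 61, Σwᵢ·1 = 11.
Moment sums: Σwᵢ·t·v = -1129, Σwᵢ·v = -163.
AᵀWA·[β₁, β₀]ᵀ = AᵀWv becomes [[411, 61]; [61, 11]]·[β₁, β₀]ᵀ = [-1129, -163]ᵀ.
Eliminating β₀: 11·(row 1) − 61·(row 2) gives 800·β₁ = 11·(-1129) − 61·(-163) = -2476, so β₁ = -619/200.
Then β₀ = ((-163) − 61·(-619/200))/11 = 469/200.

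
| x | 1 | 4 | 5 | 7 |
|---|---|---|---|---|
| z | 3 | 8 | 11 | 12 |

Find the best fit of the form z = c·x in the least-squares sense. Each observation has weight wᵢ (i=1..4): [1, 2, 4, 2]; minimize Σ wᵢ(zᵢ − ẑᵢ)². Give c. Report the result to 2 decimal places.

c = 1.97

AᵀWA·[c]ᵀ = AᵀWz reads: 231·c = 455.
(Σwᵢ·x·x = 231, Σwᵢ·x·z = 455.)
c = 455/231 = 1.9697.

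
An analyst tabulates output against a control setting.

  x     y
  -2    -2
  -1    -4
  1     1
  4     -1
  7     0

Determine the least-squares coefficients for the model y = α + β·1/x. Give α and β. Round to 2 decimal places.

Compute the Gram sums: Σ1 = 5, Σ1/x = -3/28, Σ1/x·1/x = 1829/784.
Right-hand side: Σy = -6, Σ1/x·y = 23/4.
AᵀA·[α, β]ᵀ = Aᵀy becomes [[5, -3/28]; [-3/28, 1829/784]]·[α, β]ᵀ = [-6, 23/4]ᵀ.
Eliminating β: (1829/784)·(row 1) − (-3/28)·(row 2) gives (571/49)·α = (1829/784)·(-6) − (-3/28)·(23/4) = -10491/784, so α = -10491/9136.
Then β = ((23/4) − (-3/28)·(-10491/9136))/(1829/784) = 5509/2284.

α = -1.15, β = 2.41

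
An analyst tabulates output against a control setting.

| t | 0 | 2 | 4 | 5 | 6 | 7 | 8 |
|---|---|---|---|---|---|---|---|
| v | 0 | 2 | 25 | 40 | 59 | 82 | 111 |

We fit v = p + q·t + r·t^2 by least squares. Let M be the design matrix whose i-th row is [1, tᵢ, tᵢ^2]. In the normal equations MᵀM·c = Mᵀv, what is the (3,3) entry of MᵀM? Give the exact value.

8690

Row 3 ↔ basis t^2, column 3 ↔ basis t^2, so (MᵀM)_{3,3} = Σᵢ (t^2)·(t^2) = (0)·(0) + (4)·(4) + (16)·(16) + (25)·(25) + (36)·(36) + (49)·(49) + (64)·(64) = 8690.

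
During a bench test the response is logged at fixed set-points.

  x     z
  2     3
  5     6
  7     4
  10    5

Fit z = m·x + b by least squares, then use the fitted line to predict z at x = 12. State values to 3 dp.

Setting ∂/∂m … = 0 gives: 178·m + 24·b = 114;  24·m + 4·b = 18.
Eliminating b: 4·(row 1) − 24·(row 2) gives 136·m = 4·114 − 24·18 = 24, so m = 3/17.
Then b = (18 − 24·(3/17))/4 = 117/34.
At x = 12: ẑ = (3/17)·(12) + (117/34)·(1) = 189/34.

ẑ = 5.559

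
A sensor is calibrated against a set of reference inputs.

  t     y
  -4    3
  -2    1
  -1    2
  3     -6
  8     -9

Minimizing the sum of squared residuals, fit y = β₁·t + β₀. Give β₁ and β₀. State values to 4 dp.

Normal-equation sums: Σt·t = 94, Σt = 4, Σ1 = 5.
Right-hand side: Σt·y = -106, Σy = -9.
Determinant 94·5 − 4² = 454.
β₁ = ((-106)·5 − 4·(-9))/454 = -247/227; β₀ = (94·(-9) − 4·(-106))/454 = -211/227.

β₁ = -1.0881, β₀ = -0.9295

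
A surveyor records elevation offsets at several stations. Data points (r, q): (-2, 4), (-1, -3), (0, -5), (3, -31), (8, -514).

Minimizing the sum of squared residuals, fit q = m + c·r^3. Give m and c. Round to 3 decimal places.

m = -4.271, c = -0.996

Compute the Gram sums: Σ1 = 5, Σr^3 = 530, Σr^3·r^3 = 262938.
For Mᵀq: Σq = -549, Σr^3·q = -264034.
Normal equations: [[5, 530]; [530, 262938]]·[m, c]ᵀ = [-549, -264034]ᵀ.
Determinant 5·262938 − 530² = 1033790.
m = ((-549)·262938 − 530·(-264034))/1033790 = -2207471/516895; c = (5·(-264034) − 530·(-549))/1033790 = -102920/103379.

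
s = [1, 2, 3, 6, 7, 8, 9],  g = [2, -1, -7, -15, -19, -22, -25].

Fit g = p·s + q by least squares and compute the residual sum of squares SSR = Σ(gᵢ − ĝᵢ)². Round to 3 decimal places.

The normal system XᵀX·[p, q]ᵀ = Xᵀg is [[244, 36]; [36, 7]]·[p, q]ᵀ = [-645, -87]ᵀ.
Eliminating q: 7·(row 1) − 36·(row 2) gives 412·p = 7·(-645) − 36·(-87) = -1383, so p = -1383/412.
Then q = ((-87) − 36·(-1383/412))/7 = 498/103.
Residuals: 215/412, 181/206, -727/412, 63/206, -139/412, 2/103, 155/412; SSR = 1857/412.

SSR = 4.507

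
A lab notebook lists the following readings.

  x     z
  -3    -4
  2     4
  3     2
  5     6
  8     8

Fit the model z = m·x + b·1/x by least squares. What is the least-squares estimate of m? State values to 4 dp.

With design matrix A, AᵀA = [[111, 5]; [5, 7601/14400]] and Aᵀz = [120, 31/5]ᵀ.
det = 111·(7601/14400) − 5² = 161237/4800.
m = (120·(7601/14400) − 5·(31/5))/(161237/4800) = 155240/161237; b = (111·(31/5) − 5·120)/(161237/4800) = 423360/161237.

m = 0.9628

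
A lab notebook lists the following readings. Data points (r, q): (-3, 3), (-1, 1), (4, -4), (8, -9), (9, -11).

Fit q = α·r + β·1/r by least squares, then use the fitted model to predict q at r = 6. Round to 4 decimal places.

Compute the Gram sums: Σr·r = 171, Σr·1/r = 5, Σ1/r·1/r = 6229/5184.
And Σr·q = -197, Σ1/r·q = -385/72.
Normal equations: [[171, 5]; [5, 6229/5184]]·[α, β]ᵀ = [-197, -385/72]ᵀ.
Determinant 171·(6229/5184) − 5² = 103951/576.
α = ((-197)·(6229/5184) − 5·(-385/72))/(103951/576) = -1088513/935559; β = (171·(-385/72) − 5·(-197))/(103951/576) = 40680/103951.
At r = 6: q̂ = (-1088513/935559)·(6) + (40680/103951)·(1/6) = -2156686/311853.

q̂ = -6.9157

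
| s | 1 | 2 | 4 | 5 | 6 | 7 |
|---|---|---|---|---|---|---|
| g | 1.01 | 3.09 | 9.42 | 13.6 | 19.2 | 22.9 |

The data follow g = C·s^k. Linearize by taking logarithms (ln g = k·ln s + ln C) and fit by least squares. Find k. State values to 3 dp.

k = 1.620

With ln gᵢ as the transformed response and ln sᵢ as the regressor:
Σln s = 7.4265, Σ(ln s)² = 11.9895, Σln g = 12.0771, Σln s·ln g = 19.4794.
Equations: 11.9895·k + 7.4265·ln C = 19.4794;  7.4265·k + 6·ln C = 12.0771.
Solving (det = 16.7835): k = 1.61976, ln C = 0.00798.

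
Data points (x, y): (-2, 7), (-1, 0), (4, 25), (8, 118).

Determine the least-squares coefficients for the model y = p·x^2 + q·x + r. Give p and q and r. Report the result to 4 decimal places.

p = 2.0245, q = -1.0536, r = -3.1509

Sums needed: Σx^2·x^2 = 4369, Σx^2·x = 567, Σx^2 = 85, Σx·x = 85, Σx = 9, Σ1 = 4.
Right-hand side: Σx^2·y = 7980, Σx·y = 1030, Σy = 150.
Normal equations: [[4369, 567, 85]; [567, 85, 9]; [85, 9, 4]]·[p, q, r]ᵀ = [7980, 1030, 150]ᵀ.
Inverting the 3×3 Gram matrix, [p, q, r]ᵀ = [2227/1100, -1159/1100, -1733/550]ᵀ.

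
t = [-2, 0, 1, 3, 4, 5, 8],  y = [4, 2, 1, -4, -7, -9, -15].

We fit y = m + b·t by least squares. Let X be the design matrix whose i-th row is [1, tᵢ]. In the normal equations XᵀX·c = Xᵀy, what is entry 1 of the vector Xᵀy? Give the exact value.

Entry 1 ↔ basis 1, so (Xᵀy)_{1} = Σᵢ yᵢ = (1)·(4) + (1)·(2) + (1)·(1) + (1)·(-4) + (1)·(-7) + (1)·(-9) + (1)·(-15) = -28.

-28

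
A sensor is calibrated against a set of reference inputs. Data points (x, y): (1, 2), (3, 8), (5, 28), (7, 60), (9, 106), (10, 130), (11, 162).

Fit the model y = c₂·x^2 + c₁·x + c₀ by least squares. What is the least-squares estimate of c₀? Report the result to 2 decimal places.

c₀ = 2.94

Entries of AᵀA: Σx^2·x^2 = 34310, Σx^2·x = 3556, Σx^2 = 386, Σx·x = 386, Σx = 46, Σ1 = 7.
And Σx^2·y = 44902, Σx·y = 4622, Σy = 496.
So AᵀA·[c₂, c₁, c₀]ᵀ = Aᵀy: [[34310, 3556, 386]; [3556, 386, 46]; [386, 46, 7]]·[c₂, c₁, c₀]ᵀ = [44902, 4622, 496]ᵀ.
Solving the 3×3 system (Gaussian elimination) gives c₂ = 46805/29827, c₁ = -84489/29827, c₀ = 87708/29827.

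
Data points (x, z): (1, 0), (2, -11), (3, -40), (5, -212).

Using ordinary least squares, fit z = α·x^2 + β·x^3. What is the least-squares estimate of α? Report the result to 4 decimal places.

α = 1.4628

The normal equations are: 723·α + 3401·β = -5704;  3401·α + 16419·β = -27668.
(Σx^2·x^2 = 723, Σx^2·x^3 = 3401, Σx^3·x^3 = 16419, Σx^2·z = -5704, Σx^3·z = -27668.)
Eliminating β: 16419·(row 1) − 3401·(row 2) gives 304136·α = 16419·(-5704) − 3401·(-27668) = 444892, so α = 15889/10862.
Then β = ((-27668) − 3401·(15889/10862))/16419 = -21595/10862.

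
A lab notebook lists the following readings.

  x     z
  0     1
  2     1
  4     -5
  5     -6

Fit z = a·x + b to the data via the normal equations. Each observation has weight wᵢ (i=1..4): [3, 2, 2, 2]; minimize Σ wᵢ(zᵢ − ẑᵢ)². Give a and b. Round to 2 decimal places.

Compute the Gram sums: Σwᵢ·x·x = 90, Σwᵢ·x = 22, Σwᵢ·1 = 9.
Right-hand side: Σwᵢ·x·z = -96, Σwᵢ·z = -17.
AᵀWA·[a, b]ᵀ = AᵀWz becomes [[90, 22]; [22, 9]]·[a, b]ᵀ = [-96, -17]ᵀ.
det = 90·9 − 22² = 326.
a = ((-96)·9 − 22·(-17))/326 = -245/163; b = (90·(-17) − 22·(-96))/326 = 291/163.

a = -1.50, b = 1.79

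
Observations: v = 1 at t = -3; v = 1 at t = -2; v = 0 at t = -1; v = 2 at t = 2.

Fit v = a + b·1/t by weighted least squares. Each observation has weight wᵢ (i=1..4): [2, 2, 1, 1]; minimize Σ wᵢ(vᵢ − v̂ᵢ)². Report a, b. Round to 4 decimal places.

With design matrix M, MᵀWM = [[6, -13/6]; [-13/6, 71/36]] and MᵀWv = [6, -2/3]ᵀ.
Determinant 6·(71/36) − (-13/6)² = 257/36.
a = (6·(71/36) − (-13/6)·(-2/3))/(257/36) = 374/257; b = (6·(-2/3) − (-13/6)·6)/(257/36) = 324/257.

a = 1.4553, b = 1.2607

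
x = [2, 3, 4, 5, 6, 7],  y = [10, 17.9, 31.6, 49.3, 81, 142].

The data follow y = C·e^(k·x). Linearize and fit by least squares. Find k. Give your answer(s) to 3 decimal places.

Taking logs, ln y = k·x + ln C, so regress ln y on x.
Over the data: Σx = 27.0000, Σ(x)² = 139.0000, Σln y = 21.8887, Σx·ln y = 107.6193.
Normal system: [[139.0000, 27.0000]; [27.0000, 6]]·[k, ln C]ᵀ = [107.6193, 21.8887]ᵀ.
Slope k = (n·Σx·ln y − Σx·Σln y)/(n·Σ(x)² − (Σx)²) = (6·107.6193 − 27.0000·21.8887)/105.0000 = 0.52114; ln C = (Σln y − k·Σx)/n = 1.30299.

k = 0.521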